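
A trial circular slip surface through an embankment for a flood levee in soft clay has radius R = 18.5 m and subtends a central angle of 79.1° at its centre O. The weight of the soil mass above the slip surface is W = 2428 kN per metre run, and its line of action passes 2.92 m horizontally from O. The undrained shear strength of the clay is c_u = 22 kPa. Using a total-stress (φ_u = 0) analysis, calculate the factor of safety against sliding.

Taking moments about the centre O, the resisting moment is provided by the undrained shear strength acting along the arc:
Arc length L_a = R·θ = 18.5·(79.1°·π/180) = 18.5·1.3806 = 25.54 m
M_R = c_u·L_a·R = 22·25.54·18.5 = 10394.9 kN·m/m
M_D = W·d = 2428·2.92 = 7089.8 kN·m/m
FS = M_R / M_D = 10394.9 / 7089.8 = 1.466

FS = 1.47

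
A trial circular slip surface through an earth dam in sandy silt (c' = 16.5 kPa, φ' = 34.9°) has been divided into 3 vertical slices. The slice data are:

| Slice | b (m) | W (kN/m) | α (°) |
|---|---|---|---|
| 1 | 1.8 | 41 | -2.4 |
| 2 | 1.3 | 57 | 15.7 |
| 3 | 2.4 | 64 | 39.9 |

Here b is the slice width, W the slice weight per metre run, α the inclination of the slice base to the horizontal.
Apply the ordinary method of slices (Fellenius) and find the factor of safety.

Ordinary method of slices: FS = Σ[c'·Δl_i + (W_i cosα_i)·tanφ'] / Σ W_i sinα_i, with Δl_i = b_i / cosα_i.
Slice 1: Δl = 1.8/cos(-2.4°) = 1.802 m; N'_1 = 41·cos(-2.4°) = 41.0; c'Δl = 29.73; W sinα = -1.7
Slice 2: Δl = 1.3/cos15.7° = 1.350 m; N'_2 = 57·cos15.7° = 54.9; c'Δl = 22.28; W sinα = 15.4
Slice 3: Δl = 2.4/cos39.9° = 3.128 m; N'_3 = 64·cos39.9° = 49.1; c'Δl = 51.62; W sinα = 41.1
Σc'Δl = 103.6 kN/m; ΣN' = 144.9 kN/m; ΣW sinα = 54.8 kN/m
Resisting = 103.6 + 144.9·tan34.9° = 103.6 + 101.1 = 204.7 kN/m
FS = 204.7 / 54.8 = 3.739

FS = 3.74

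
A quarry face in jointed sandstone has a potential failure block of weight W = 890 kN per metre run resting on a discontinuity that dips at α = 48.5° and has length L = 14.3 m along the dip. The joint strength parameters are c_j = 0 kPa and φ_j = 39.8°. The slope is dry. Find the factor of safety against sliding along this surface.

FS = 0.74

Resolving the block weight along and normal to the plane and applying the Mohr–Coulomb strength on the joint:
N' = W cosα = 890·cos48.5° = 589.7 kN/m
Driving force T = W sinα = 890·sin48.5° = 666.6 kN/m
Resisting force R = c_j·L + N'·tanφ_j = 0·14.3 + 589.7·tan39.8° = 0.0 + 491.3 = 491.3 kN/m
FS = R / T = 491.3 / 666.6 = 0.737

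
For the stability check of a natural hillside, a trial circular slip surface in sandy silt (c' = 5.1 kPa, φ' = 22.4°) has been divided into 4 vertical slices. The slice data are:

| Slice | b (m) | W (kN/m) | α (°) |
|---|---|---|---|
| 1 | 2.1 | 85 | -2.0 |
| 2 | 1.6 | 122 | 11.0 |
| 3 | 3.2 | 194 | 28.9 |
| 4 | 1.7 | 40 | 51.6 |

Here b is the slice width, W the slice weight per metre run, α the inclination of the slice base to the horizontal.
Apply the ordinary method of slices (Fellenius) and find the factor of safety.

FS = 1.49

Ordinary method of slices: FS = Σ[c'·Δl_i + (W_i cosα_i)·tanφ'] / Σ W_i sinα_i, with Δl_i = b_i / cosα_i.
Slice 1: Δl = 2.1/cos(-2.0°) = 2.101 m; N'_1 = 85·cos(-2.0°) = 84.9; c'Δl = 10.72; W sinα = -3.0
Slice 2: Δl = 1.6/cos11.0° = 1.630 m; N'_2 = 122·cos11.0° = 119.8; c'Δl = 8.31; W sinα = 23.3
Slice 3: Δl = 3.2/cos28.9° = 3.655 m; N'_3 = 194·cos28.9° = 169.8; c'Δl = 18.64; W sinα = 93.8
Slice 4: Δl = 1.7/cos51.6° = 2.737 m; N'_4 = 40·cos51.6° = 24.8; c'Δl = 13.96; W sinα = 31.3
Σc'Δl = 51.6 kN/m; ΣN' = 399.4 kN/m; ΣW sinα = 145.4 kN/m
Resisting = 51.6 + 399.4·tan22.4° = 51.6 + 164.6 = 216.2 kN/m
FS = 216.2 / 145.4 = 1.487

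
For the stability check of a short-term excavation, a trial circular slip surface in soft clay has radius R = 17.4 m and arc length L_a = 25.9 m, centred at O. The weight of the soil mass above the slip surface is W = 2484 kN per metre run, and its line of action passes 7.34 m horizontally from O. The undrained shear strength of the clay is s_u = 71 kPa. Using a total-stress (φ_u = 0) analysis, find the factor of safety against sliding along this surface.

Taking moments about the centre O, the resisting moment is provided by the undrained shear strength acting along the arc:
M_R = s_u·L_a·R = 71·25.90·17.4 = 31996.9 kN·m/m
M_D = W·d = 2484·7.34 = 18232.6 kN·m/m
FS = M_R / M_D = 31996.9 / 18232.6 = 1.755

FS = 1.75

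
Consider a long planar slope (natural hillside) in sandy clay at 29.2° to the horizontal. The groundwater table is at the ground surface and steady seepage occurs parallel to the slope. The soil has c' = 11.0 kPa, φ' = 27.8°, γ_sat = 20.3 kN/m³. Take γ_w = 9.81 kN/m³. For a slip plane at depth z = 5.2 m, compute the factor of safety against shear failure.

With seepage parallel to the slope and the water table at the surface, the effective normal stress on the slip plane uses the buoyant unit weight γ' = γ_sat − γ_w while the driving shear stress uses γ_sat:
FS = [c' + γ' z cos²β tanφ'] / [γ_sat z sinβ cosβ]
γ' = 20.3 − 9.81 = 10.49 kN/m³
Numerator = 11.0 + 10.49·5.2·cos²29.2°·tan27.8° = 11.0 + 10.49·5.2·0.7620·0.5272 = 32.915 kPa
Denominator = 20.3·5.2·sin29.2°·cos29.2° = 20.3·5.2·0.4879·0.8729 = 44.954 kPa
FS = 32.915 / 44.954 = 0.732

FS = 0.73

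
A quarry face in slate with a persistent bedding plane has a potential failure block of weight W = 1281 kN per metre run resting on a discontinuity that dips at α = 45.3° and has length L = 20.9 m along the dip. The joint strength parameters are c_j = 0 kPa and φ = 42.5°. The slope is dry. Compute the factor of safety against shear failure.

Resolving the block weight along and normal to the plane and applying the Mohr–Coulomb strength on the joint:
N' = W cosα = 1281·cos45.3° = 901.0 kN/m
Driving force T = W sinα = 1281·sin45.3° = 910.5 kN/m
Resisting force R = c_j·L + N'·tanφ = 0·20.9 + 901.0·tan42.5° = 0.0 + 825.7 = 825.7 kN/m
FS = R / T = 825.7 / 910.5 = 0.907

FS = 0.91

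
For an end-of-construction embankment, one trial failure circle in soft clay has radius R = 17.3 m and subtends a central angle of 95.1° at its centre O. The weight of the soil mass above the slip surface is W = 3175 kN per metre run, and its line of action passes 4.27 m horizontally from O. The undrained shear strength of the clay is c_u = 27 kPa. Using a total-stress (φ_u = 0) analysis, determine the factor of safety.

FS = 0.99

Taking moments about the centre O, the resisting moment is provided by the undrained shear strength acting along the arc:
Arc length L_a = R·θ = 17.3·(95.1°·π/180) = 17.3·1.6598 = 28.71 m
M_R = c_u·L_a·R = 27·28.71·17.3 = 13412.6 kN·m/m
M_D = W·d = 3175·4.27 = 13557.2 kN·m/m
FS = M_R / M_D = 13412.6 / 13557.2 = 0.989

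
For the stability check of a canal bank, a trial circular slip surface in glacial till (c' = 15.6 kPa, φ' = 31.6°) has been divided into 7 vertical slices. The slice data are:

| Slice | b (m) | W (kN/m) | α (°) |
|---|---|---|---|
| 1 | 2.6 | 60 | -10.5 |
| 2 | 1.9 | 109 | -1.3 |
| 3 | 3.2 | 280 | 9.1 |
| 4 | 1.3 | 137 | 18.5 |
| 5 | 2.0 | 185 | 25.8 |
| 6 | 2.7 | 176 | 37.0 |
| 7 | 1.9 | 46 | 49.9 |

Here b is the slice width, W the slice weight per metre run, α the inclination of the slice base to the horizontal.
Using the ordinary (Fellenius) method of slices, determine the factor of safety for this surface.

Ordinary method of slices: FS = Σ[c'·Δl_i + (W_i cosα_i)·tanφ'] / Σ W_i sinα_i, with Δl_i = b_i / cosα_i.
Slice 1: Δl = 2.6/cos(-10.5°) = 2.644 m; N'_1 = 60·cos(-10.5°) = 59.0; c'Δl = 41.25; W sinα = -10.9
Slice 2: Δl = 1.9/cos(-1.3°) = 1.900 m; N'_2 = 109·cos(-1.3°) = 109.0; c'Δl = 29.65; W sinα = -2.5
Slice 3: Δl = 3.2/cos9.1° = 3.241 m; N'_3 = 280·cos9.1° = 276.5; c'Δl = 50.56; W sinα = 44.3
Slice 4: Δl = 1.3/cos18.5° = 1.371 m; N'_4 = 137·cos18.5° = 129.9; c'Δl = 21.39; W sinα = 43.5
Slice 5: Δl = 2.0/cos25.8° = 2.221 m; N'_5 = 185·cos25.8° = 166.6; c'Δl = 34.65; W sinα = 80.5
Slice 6: Δl = 2.7/cos37.0° = 3.381 m; N'_6 = 176·cos37.0° = 140.6; c'Δl = 52.74; W sinα = 105.9
Slice 7: Δl = 1.9/cos49.9° = 2.950 m; N'_7 = 46·cos49.9° = 29.6; c'Δl = 46.02; W sinα = 35.2
Σc'Δl = 276.3 kN/m; ΣN' = 911.1 kN/m; ΣW sinα = 296.0 kN/m
Resisting = 276.3 + 911.1·tan31.6° = 276.3 + 560.5 = 836.8 kN/m
FS = 836.8 / 296.0 = 2.827

FS = 2.83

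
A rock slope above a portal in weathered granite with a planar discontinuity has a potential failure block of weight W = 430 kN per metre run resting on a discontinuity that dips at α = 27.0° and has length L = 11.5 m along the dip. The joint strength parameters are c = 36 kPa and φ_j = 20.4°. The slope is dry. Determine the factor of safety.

FS = 2.85

Resolving the block weight along and normal to the plane and applying the Mohr–Coulomb strength on the joint:
N' = W cosα = 430·cos27.0° = 383.1 kN/m
Driving force T = W sinα = 430·sin27.0° = 195.2 kN/m
Resisting force R = c·L + N'·tanφ_j = 36·11.5 + 383.1·tan20.4° = 414.0 + 142.5 = 556.5 kN/m
FS = R / T = 556.5 / 195.2 = 2.851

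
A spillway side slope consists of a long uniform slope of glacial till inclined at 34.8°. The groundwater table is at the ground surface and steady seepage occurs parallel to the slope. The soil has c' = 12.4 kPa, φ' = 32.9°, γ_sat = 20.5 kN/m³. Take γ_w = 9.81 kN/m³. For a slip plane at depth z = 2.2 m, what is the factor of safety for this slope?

FS = 1.07

With seepage parallel to the slope and the water table at the surface, the effective normal stress on the slip plane uses the buoyant unit weight γ' = γ_sat − γ_w while the driving shear stress uses γ_sat:
FS = [c' + γ' z cos²β tanφ'] / [γ_sat z sinβ cosβ]
γ' = 20.5 − 9.81 = 10.69 kN/m³
Numerator = 12.4 + 10.69·2.2·cos²34.8°·tan32.9° = 12.4 + 10.69·2.2·0.6743·0.6469 = 22.659 kPa
Denominator = 20.5·2.2·sin34.8°·cos34.8° = 20.5·2.2·0.5707·0.8211 = 21.136 kPa
FS = 22.659 / 21.136 = 1.072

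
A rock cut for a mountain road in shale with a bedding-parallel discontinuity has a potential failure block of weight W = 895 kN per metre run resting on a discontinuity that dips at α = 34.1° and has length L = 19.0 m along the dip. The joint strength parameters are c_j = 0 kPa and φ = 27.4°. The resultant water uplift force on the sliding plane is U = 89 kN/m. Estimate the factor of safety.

Resolving the block weight along and normal to the plane and applying the Mohr–Coulomb strength on the joint:
N' = W cosα − U = 895·cos34.1° − 89 = 652.1 kN/m
Driving force T = W sinα = 895·sin34.1° = 501.8 kN/m
Resisting force R = c_j·L + N'·tanφ = 0·19.0 + 652.1·tan27.4° = 0.0 + 338.0 = 338.0 kN/m
FS = R / T = 338.0 / 501.8 = 0.674

FS = 0.67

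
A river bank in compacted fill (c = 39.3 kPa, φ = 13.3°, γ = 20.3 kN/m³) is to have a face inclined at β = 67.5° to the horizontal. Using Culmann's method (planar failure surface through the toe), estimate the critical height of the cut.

Culmann's analysis gives the critical failure plane at α_cr = (β + φ)/2 = (67.5 + 13.3)/2 = 40.4°, and the critical height
H_c = (4c/γ) · sinβ cosφ / [1 − cos(β − φ)]
    = (4·39.3/20.3) · sin67.5°·cos13.3° / [1 − cos(54.2°)]
    = 7.744 · 0.9239·0.9732 / [1 − 0.5850]
    = 7.744 · 0.8991 / 0.4150
    = 16.78 m

H_c = 16.78 m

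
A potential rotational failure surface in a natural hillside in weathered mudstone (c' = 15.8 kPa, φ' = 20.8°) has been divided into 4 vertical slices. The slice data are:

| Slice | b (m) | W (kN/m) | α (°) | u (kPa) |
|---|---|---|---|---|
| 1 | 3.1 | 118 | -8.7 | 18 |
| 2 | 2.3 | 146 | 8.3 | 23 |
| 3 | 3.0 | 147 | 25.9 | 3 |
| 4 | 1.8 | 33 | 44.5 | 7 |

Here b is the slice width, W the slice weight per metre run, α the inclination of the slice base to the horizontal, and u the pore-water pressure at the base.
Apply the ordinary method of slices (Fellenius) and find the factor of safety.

Ordinary method of slices: FS = Σ[c'·Δl_i + (W_i cosα_i − u_i·Δl_i)·tanφ'] / Σ W_i sinα_i, with Δl_i = b_i / cosα_i.
Slice 1: Δl = 3.1/cos(-8.7°) = 3.136 m; N'_1 = 118·cos(-8.7°) − 18·3.136 = 60.2; c'Δl = 49.55; W sinα = -17.8
Slice 2: Δl = 2.3/cos8.3° = 2.324 m; N'_2 = 146·cos8.3° − 23·2.324 = 91.0; c'Δl = 36.72; W sinα = 21.1
Slice 3: Δl = 3.0/cos25.9° = 3.335 m; N'_3 = 147·cos25.9° − 3·3.335 = 122.2; c'Δl = 52.69; W sinα = 64.2
Slice 4: Δl = 1.8/cos44.5° = 2.524 m; N'_4 = 33·cos44.5° − 7·2.524 = 5.9; c'Δl = 39.87; W sinα = 23.1
Σc'Δl = 178.8 kN/m; ΣN' = 279.3 kN/m; ΣW sinα = 90.6 kN/m
Resisting = 178.8 + 279.3·tan20.8° = 178.8 + 106.1 = 284.9 kN/m
FS = 284.9 / 90.6 = 3.146

FS = 3.15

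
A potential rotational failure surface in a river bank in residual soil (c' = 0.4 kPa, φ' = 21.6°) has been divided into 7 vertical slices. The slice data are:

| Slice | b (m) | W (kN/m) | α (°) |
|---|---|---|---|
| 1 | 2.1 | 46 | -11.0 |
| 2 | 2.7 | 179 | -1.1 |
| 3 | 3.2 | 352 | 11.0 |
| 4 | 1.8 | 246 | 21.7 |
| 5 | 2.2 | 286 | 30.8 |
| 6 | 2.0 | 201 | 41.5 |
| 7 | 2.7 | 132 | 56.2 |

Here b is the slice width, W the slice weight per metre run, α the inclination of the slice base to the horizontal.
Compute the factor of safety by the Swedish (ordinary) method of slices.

Ordinary method of slices: FS = Σ[c'·Δl_i + (W_i cosα_i)·tanφ'] / Σ W_i sinα_i, with Δl_i = b_i / cosα_i.
Slice 1: Δl = 2.1/cos(-11.0°) = 2.139 m; N'_1 = 46·cos(-11.0°) = 45.2; c'Δl = 0.86; W sinα = -8.8
Slice 2: Δl = 2.7/cos(-1.1°) = 2.700 m; N'_2 = 179·cos(-1.1°) = 179.0; c'Δl = 1.08; W sinα = -3.4
Slice 3: Δl = 3.2/cos11.0° = 3.260 m; N'_3 = 352·cos11.0° = 345.5; c'Δl = 1.30; W sinα = 67.2
Slice 4: Δl = 1.8/cos21.7° = 1.937 m; N'_4 = 246·cos21.7° = 228.6; c'Δl = 0.77; W sinα = 91.0
Slice 5: Δl = 2.2/cos30.8° = 2.561 m; N'_5 = 286·cos30.8° = 245.7; c'Δl = 1.02; W sinα = 146.4
Slice 6: Δl = 2.0/cos41.5° = 2.670 m; N'_6 = 201·cos41.5° = 150.5; c'Δl = 1.07; W sinα = 133.2
Slice 7: Δl = 2.7/cos56.2° = 4.854 m; N'_7 = 132·cos56.2° = 73.4; c'Δl = 1.94; W sinα = 109.7
Σc'Δl = 8.0 kN/m; ΣN' = 1267.9 kN/m; ΣW sinα = 535.2 kN/m
Resisting = 8.0 + 1267.9·tan21.6° = 8.0 + 502.0 = 510.0 kN/m
FS = 510.0 / 535.2 = 0.953

FS = 0.95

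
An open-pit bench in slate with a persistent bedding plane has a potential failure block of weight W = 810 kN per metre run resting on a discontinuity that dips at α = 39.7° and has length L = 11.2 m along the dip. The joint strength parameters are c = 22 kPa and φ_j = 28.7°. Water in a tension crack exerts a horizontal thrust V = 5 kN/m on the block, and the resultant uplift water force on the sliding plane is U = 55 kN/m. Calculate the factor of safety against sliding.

FS = 1.07

Resolving the block weight along and normal to the plane and applying the Mohr–Coulomb strength on the joint:
N' = W cosα − U − V sinα = 810·cos39.7° − 55 − 5·sin39.7° = 565.0 kN/m
Driving force T = W sinα + V cosα = 810·sin39.7° + 5·cos39.7° = 521.2 kN/m
Resisting force R = c·L + N'·tanφ_j = 22·11.2 + 565.0·tan28.7° = 246.4 + 309.3 = 555.7 kN/m
FS = R / T = 555.7 / 521.2 = 1.066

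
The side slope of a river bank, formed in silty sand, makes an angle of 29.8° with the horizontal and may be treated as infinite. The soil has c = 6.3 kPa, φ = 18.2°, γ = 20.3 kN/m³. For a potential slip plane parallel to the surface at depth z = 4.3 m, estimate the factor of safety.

FS = 0.74

For an infinite slope with a slip plane parallel to the surface (no pore pressure): FS = [c + γz cos²β tanφ] / [γz sinβ cosβ].
γz = 20.3·4.3 = 87.29 kN/m²
Numerator = 6.3 + 87.29·cos²29.8°·tan18.2° = 6.3 + 87.29·0.7530·0.3288 = 27.911 kPa
Denominator = 87.29·sin29.8°·cos29.8° = 87.29·0.4970·0.8678 = 37.644 kPa
FS = 27.911 / 37.644 = 0.741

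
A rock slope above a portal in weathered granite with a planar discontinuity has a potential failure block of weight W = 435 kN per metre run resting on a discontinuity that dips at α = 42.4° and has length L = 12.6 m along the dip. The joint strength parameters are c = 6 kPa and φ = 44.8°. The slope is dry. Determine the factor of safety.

Resolving the block weight along and normal to the plane and applying the Mohr–Coulomb strength on the joint:
N' = W cosα = 435·cos42.4° = 321.2 kN/m
Driving force T = W sinα = 435·sin42.4° = 293.3 kN/m
Resisting force R = c·L + N'·tanφ = 6·12.6 + 321.2·tan44.8° = 75.6 + 319.0 = 394.6 kN/m
FS = R / T = 394.6 / 293.3 = 1.345

FS = 1.35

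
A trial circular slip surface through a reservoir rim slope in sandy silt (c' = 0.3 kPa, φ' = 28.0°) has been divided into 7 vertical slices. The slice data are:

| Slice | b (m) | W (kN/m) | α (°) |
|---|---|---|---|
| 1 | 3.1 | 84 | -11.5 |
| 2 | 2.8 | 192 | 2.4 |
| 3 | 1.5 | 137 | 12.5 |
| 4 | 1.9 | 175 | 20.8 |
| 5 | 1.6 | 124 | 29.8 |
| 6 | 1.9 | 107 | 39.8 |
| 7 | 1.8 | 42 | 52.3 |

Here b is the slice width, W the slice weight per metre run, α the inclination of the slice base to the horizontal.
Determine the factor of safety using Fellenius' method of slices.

FS = 1.72

Ordinary method of slices: FS = Σ[c'·Δl_i + (W_i cosα_i)·tanφ'] / Σ W_i sinα_i, with Δl_i = b_i / cosα_i.
Slice 1: Δl = 3.1/cos(-11.5°) = 3.164 m; N'_1 = 84·cos(-11.5°) = 82.3; c'Δl = 0.95; W sinα = -16.7
Slice 2: Δl = 2.8/cos2.4° = 2.802 m; N'_2 = 192·cos2.4° = 191.8; c'Δl = 0.84; W sinα = 8.0
Slice 3: Δl = 1.5/cos12.5° = 1.536 m; N'_3 = 137·cos12.5° = 133.8; c'Δl = 0.46; W sinα = 29.7
Slice 4: Δl = 1.9/cos20.8° = 2.032 m; N'_4 = 175·cos20.8° = 163.6; c'Δl = 0.61; W sinα = 62.1
Slice 5: Δl = 1.6/cos29.8° = 1.844 m; N'_5 = 124·cos29.8° = 107.6; c'Δl = 0.55; W sinα = 61.6
Slice 6: Δl = 1.9/cos39.8° = 2.473 m; N'_6 = 107·cos39.8° = 82.2; c'Δl = 0.74; W sinα = 68.5
Slice 7: Δl = 1.8/cos52.3° = 2.943 m; N'_7 = 42·cos52.3° = 25.7; c'Δl = 0.88; W sinα = 33.2
Σc'Δl = 5.0 kN/m; ΣN' = 787.0 kN/m; ΣW sinα = 246.4 kN/m
Resisting = 5.0 + 787.0·tan28.0° = 5.0 + 418.4 = 423.5 kN/m
FS = 423.5 / 246.4 = 1.718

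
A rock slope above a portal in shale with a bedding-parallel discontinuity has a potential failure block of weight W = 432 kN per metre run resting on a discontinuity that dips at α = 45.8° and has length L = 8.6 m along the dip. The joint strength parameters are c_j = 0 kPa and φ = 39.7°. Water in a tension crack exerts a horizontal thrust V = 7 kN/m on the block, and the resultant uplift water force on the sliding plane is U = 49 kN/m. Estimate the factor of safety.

Resolving the block weight along and normal to the plane and applying the Mohr–Coulomb strength on the joint:
N' = W cosα − U − V sinα = 432·cos45.8° − 49 − 7·sin45.8° = 247.2 kN/m
Driving force T = W sinα + V cosα = 432·sin45.8° + 7·cos45.8° = 314.6 kN/m
Resisting force R = c_j·L + N'·tanφ = 0·8.6 + 247.2·tan39.7° = 0.0 + 205.2 = 205.2 kN/m
FS = R / T = 205.2 / 314.6 = 0.652

FS = 0.65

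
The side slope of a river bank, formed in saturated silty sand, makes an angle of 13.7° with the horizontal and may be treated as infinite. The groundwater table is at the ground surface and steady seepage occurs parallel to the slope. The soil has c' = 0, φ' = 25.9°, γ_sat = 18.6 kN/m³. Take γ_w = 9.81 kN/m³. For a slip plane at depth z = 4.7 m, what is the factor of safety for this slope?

With seepage parallel to the slope and the water table at the surface, the effective normal stress on the slip plane uses the buoyant unit weight γ' = γ_sat − γ_w while the driving shear stress uses γ_sat:
FS = [c' + γ' z cos²β tanφ'] / [γ_sat z sinβ cosβ]
(For c' = 0 this reduces to FS = (γ'/γ_sat)·tanφ'/tanβ.)
γ' = 18.6 − 9.81 = 8.79 kN/m³
Numerator = 0.0 + 8.79·4.7·cos²13.7°·tan25.9° = 0.0 + 8.79·4.7·0.9439·0.4856 = 18.935 kPa
Denominator = 18.6·4.7·sin13.7°·cos13.7° = 18.6·4.7·0.2368·0.9715 = 20.115 kPa
FS = 18.935 / 20.115 = 0.941

FS = 0.94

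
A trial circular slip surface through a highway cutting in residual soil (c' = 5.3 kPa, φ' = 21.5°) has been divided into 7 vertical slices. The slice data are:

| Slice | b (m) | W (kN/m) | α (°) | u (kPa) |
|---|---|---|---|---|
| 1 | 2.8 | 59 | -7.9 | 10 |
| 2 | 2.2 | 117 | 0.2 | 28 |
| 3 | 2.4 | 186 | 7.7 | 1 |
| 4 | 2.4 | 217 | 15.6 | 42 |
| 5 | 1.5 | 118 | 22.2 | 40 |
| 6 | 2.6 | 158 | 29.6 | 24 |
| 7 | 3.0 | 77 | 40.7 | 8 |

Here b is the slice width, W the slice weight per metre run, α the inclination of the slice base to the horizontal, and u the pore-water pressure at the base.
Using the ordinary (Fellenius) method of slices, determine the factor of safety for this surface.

FS = 1.20

Ordinary method of slices: FS = Σ[c'·Δl_i + (W_i cosα_i − u_i·Δl_i)·tanφ'] / Σ W_i sinα_i, with Δl_i = b_i / cosα_i.
Slice 1: Δl = 2.8/cos(-7.9°) = 2.827 m; N'_1 = 59·cos(-7.9°) − 10·2.827 = 30.2; c'Δl = 14.98; W sinα = -8.1
Slice 2: Δl = 2.2/cos0.2° = 2.200 m; N'_2 = 117·cos0.2° − 28·2.200 = 55.4; c'Δl = 11.66; W sinα = 0.4
Slice 3: Δl = 2.4/cos7.7° = 2.422 m; N'_3 = 186·cos7.7° − 1·2.422 = 181.9; c'Δl = 12.84; W sinα = 24.9
Slice 4: Δl = 2.4/cos15.6° = 2.492 m; N'_4 = 217·cos15.6° − 42·2.492 = 104.4; c'Δl = 13.21; W sinα = 58.4
Slice 5: Δl = 1.5/cos22.2° = 1.620 m; N'_5 = 118·cos22.2° − 40·1.620 = 44.4; c'Δl = 8.59; W sinα = 44.6
Slice 6: Δl = 2.6/cos29.6° = 2.990 m; N'_6 = 158·cos29.6° − 24·2.990 = 65.6; c'Δl = 15.85; W sinα = 78.0
Slice 7: Δl = 3.0/cos40.7° = 3.957 m; N'_7 = 77·cos40.7° − 8·3.957 = 26.7; c'Δl = 20.97; W sinα = 50.2
Σc'Δl = 98.1 kN/m; ΣN' = 508.6 kN/m; ΣW sinα = 248.4 kN/m
Resisting = 98.1 + 508.6·tan21.5° = 98.1 + 200.3 = 298.4 kN/m
FS = 298.4 / 248.4 = 1.201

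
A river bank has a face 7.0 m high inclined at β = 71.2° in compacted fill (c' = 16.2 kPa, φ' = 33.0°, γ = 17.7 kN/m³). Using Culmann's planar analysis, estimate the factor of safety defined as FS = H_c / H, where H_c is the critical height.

H_c = (4c'/γ) · sinβ cosφ' / [1 − cos(β − φ')]
    = (4·16.2/17.7) · sin71.2°·cos33.0° / [1 − cos38.2°]
    = 3.661 · 0.7939 / 0.2141 = 13.57 m
FS = H_c / H = 13.57 / 7.0 = 1.939

FS = 1.94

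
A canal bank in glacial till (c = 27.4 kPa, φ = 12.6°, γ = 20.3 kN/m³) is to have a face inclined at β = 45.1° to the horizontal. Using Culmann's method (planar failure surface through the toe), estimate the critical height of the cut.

H_c = 23.83 m

Culmann's analysis gives the critical failure plane at α_cr = (β + φ)/2 = (45.1 + 12.6)/2 = 28.9°, and the critical height
H_c = (4c/γ) · sinβ cosφ / [1 − cos(β − φ)]
    = (4·27.4/20.3) · sin45.1°·cos12.6° / [1 − cos(32.5°)]
    = 5.399 · 0.7083·0.9759 / [1 − 0.8434]
    = 5.399 · 0.6913 / 0.1566
    = 23.83 m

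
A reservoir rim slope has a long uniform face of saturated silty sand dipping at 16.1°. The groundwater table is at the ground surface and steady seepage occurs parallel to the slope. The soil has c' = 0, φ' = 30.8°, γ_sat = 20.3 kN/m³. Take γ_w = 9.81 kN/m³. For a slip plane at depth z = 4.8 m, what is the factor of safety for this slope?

FS = 1.07

With seepage parallel to the slope and the water table at the surface, the effective normal stress on the slip plane uses the buoyant unit weight γ' = γ_sat − γ_w while the driving shear stress uses γ_sat:
FS = [c' + γ' z cos²β tanφ'] / [γ_sat z sinβ cosβ]
(For c' = 0 this reduces to FS = (γ'/γ_sat)·tanφ'/tanβ.)
γ' = 20.3 − 9.81 = 10.49 kN/m³
Numerator = 0.0 + 10.49·4.8·cos²16.1°·tan30.8° = 0.0 + 10.49·4.8·0.9231·0.5961 = 27.707 kPa
Denominator = 20.3·4.8·sin16.1°·cos16.1° = 20.3·4.8·0.2773·0.9608 = 25.962 kPa
FS = 27.707 / 25.962 = 1.067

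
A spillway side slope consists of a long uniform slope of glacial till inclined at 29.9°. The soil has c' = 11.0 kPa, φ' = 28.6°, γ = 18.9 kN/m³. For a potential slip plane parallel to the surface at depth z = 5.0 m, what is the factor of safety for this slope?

For an infinite slope with a slip plane parallel to the surface (no pore pressure): FS = [c' + γz cos²β tanφ'] / [γz sinβ cosβ].
γz = 18.9·5.0 = 94.50 kN/m²
Numerator = 11.0 + 94.50·cos²29.9°·tan28.6° = 11.0 + 94.50·0.7515·0.5452 = 49.720 kPa
Denominator = 94.50·sin29.9°·cos29.9° = 94.50·0.4985·0.8669 = 40.837 kPa
FS = 49.720 / 40.837 = 1.218

FS = 1.22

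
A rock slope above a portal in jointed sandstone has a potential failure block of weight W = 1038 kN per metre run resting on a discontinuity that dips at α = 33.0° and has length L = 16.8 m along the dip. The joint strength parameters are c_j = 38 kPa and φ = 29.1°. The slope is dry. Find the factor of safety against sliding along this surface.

Resolving the block weight along and normal to the plane and applying the Mohr–Coulomb strength on the joint:
N' = W cosα = 1038·cos33.0° = 870.5 kN/m
Driving force T = W sinα = 1038·sin33.0° = 565.3 kN/m
Resisting force R = c_j·L + N'·tanφ = 38·16.8 + 870.5·tan29.1° = 638.4 + 484.5 = 1122.9 kN/m
FS = R / T = 1122.9 / 565.3 = 1.986

FS = 1.99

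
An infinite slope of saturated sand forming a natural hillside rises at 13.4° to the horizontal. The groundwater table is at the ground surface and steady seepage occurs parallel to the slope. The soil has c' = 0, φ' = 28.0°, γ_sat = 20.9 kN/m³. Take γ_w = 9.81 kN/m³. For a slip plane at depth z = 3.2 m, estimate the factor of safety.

FS = 1.18

With seepage parallel to the slope and the water table at the surface, the effective normal stress on the slip plane uses the buoyant unit weight γ' = γ_sat − γ_w while the driving shear stress uses γ_sat:
FS = [c' + γ' z cos²β tanφ'] / [γ_sat z sinβ cosβ]
(For c' = 0 this reduces to FS = (γ'/γ_sat)·tanφ'/tanβ.)
γ' = 20.9 − 9.81 = 11.09 kN/m³
Numerator = 0.0 + 11.09·3.2·cos²13.4°·tan28.0° = 0.0 + 11.09·3.2·0.9463·0.5317 = 17.856 kPa
Denominator = 20.9·3.2·sin13.4°·cos13.4° = 20.9·3.2·0.2317·0.9728 = 15.077 kPa
FS = 17.856 / 15.077 = 1.184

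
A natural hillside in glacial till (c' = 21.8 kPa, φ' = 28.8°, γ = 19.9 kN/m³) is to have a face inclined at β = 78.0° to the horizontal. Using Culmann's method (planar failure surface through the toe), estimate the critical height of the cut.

H_c = 10.84 m

Culmann's analysis gives the critical failure plane at α_cr = (β + φ')/2 = (78.0 + 28.8)/2 = 53.4°, and the critical height
H_c = (4c'/γ) · sinβ cosφ' / [1 − cos(β − φ')]
    = (4·21.8/19.9) · sin78.0°·cos28.8° / [1 − cos(49.2°)]
    = 4.382 · 0.9781·0.8763 / [1 − 0.6534]
    = 4.382 · 0.8572 / 0.3466
    = 10.84 m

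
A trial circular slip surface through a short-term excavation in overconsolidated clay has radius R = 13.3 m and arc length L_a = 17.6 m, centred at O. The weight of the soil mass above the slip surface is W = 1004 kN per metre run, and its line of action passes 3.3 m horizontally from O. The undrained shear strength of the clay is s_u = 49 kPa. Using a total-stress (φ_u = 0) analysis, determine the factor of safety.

Taking moments about the centre O, the resisting moment is provided by the undrained shear strength acting along the arc:
M_R = s_u·L_a·R = 49·17.60·13.3 = 11469.9 kN·m/m
M_D = W·d = 1004·3.3 = 3313.2 kN·m/m
FS = M_R / M_D = 11469.9 / 3313.2 = 3.462

FS = 3.46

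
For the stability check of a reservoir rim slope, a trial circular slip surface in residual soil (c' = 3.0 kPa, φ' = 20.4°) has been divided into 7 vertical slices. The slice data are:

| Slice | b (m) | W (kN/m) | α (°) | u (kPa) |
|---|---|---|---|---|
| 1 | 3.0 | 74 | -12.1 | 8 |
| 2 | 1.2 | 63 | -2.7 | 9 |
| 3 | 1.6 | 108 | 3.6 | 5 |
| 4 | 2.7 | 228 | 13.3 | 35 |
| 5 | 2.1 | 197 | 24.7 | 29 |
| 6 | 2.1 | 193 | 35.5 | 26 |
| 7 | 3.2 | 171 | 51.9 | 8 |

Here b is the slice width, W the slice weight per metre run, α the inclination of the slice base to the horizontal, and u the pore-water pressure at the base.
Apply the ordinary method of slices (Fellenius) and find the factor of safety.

Ordinary method of slices: FS = Σ[c'·Δl_i + (W_i cosα_i − u_i·Δl_i)·tanφ'] / Σ W_i sinα_i, with Δl_i = b_i / cosα_i.
Slice 1: Δl = 3.0/cos(-12.1°) = 3.068 m; N'_1 = 74·cos(-12.1°) − 8·3.068 = 47.8; c'Δl = 9.20; W sinα = -15.5
Slice 2: Δl = 1.2/cos(-2.7°) = 1.201 m; N'_2 = 63·cos(-2.7°) − 9·1.201 = 52.1; c'Δl = 3.60; W sinα = -3.0
Slice 3: Δl = 1.6/cos3.6° = 1.603 m; N'_3 = 108·cos3.6° − 5·1.603 = 99.8; c'Δl = 4.81; W sinα = 6.8
Slice 4: Δl = 2.7/cos13.3° = 2.774 m; N'_4 = 228·cos13.3° − 35·2.774 = 124.8; c'Δl = 8.32; W sinα = 52.5
Slice 5: Δl = 2.1/cos24.7° = 2.311 m; N'_5 = 197·cos24.7° − 29·2.311 = 111.9; c'Δl = 6.93; W sinα = 82.3
Slice 6: Δl = 2.1/cos35.5° = 2.579 m; N'_6 = 193·cos35.5° − 26·2.579 = 90.1; c'Δl = 7.74; W sinα = 112.1
Slice 7: Δl = 3.2/cos51.9° = 5.186 m; N'_7 = 171·cos51.9° − 8·5.186 = 64.0; c'Δl = 15.56; W sinα = 134.6
Σc'Δl = 56.2 kN/m; ΣN' = 590.5 kN/m; ΣW sinα = 369.7 kN/m
Resisting = 56.2 + 590.5·tan20.4° = 56.2 + 219.6 = 275.8 kN/m
FS = 275.8 / 369.7 = 0.746

FS = 0.75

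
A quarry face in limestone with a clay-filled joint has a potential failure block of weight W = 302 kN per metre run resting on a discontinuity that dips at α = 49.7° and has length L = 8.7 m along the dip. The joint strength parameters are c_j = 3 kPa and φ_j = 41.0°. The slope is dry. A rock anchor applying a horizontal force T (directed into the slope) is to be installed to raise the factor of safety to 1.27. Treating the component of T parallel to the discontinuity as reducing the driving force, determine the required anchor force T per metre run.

T = 65 kN/m

Resolving forces along and normal to the sliding plane, with the horizontal anchor force T adding T·sinα to the effective normal force and T·cosα acting up the plane against the driving force:
FS = [c_jL + (W cosα + T sinα) tanφ_j] / [W sinα − T cosα]
Without the anchor: N' = 195.3 kN/m, driving T_d = 230.3 kN/m, resisting R = 3·8.7 + 195.3·tan41.0° = 195.9 kN/m, FS = 0.85.
Setting FS = 1.27 and solving for T:
1.27·(230.3 − T cos49.7°) = 195.9 + T sin49.7°·tan41.0°
T·(sin49.7°·tan41.0° + 1.27·cos49.7°) = 1.27·230.3 − 195.9
T·(0.7627·0.8693 + 1.27·0.6468) = 292.5 − 195.9 = 96.6
T·1.4844 = 96.6
T = 65.1 kN/m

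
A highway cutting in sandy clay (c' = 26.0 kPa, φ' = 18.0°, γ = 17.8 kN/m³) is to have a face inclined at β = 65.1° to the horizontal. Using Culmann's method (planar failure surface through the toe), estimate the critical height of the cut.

Culmann's analysis gives the critical failure plane at α_cr = (β + φ')/2 = (65.1 + 18.0)/2 = 41.5°, and the critical height
H_c = (4c'/γ) · sinβ cosφ' / [1 − cos(β − φ')]
    = (4·26.0/17.8) · sin65.1°·cos18.0° / [1 − cos(47.1°)]
    = 5.843 · 0.9070·0.9511 / [1 − 0.6807]
    = 5.843 · 0.8627 / 0.3193
    = 15.79 m

H_c = 15.79 m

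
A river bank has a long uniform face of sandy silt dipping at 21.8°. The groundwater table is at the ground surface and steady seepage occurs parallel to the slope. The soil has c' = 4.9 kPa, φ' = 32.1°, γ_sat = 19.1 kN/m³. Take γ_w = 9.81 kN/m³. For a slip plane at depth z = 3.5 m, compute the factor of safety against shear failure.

With seepage parallel to the slope and the water table at the surface, the effective normal stress on the slip plane uses the buoyant unit weight γ' = γ_sat − γ_w while the driving shear stress uses γ_sat:
FS = [c' + γ' z cos²β tanφ'] / [γ_sat z sinβ cosβ]
γ' = 19.1 − 9.81 = 9.29 kN/m³
Numerator = 4.9 + 9.29·3.5·cos²21.8°·tan32.1° = 4.9 + 9.29·3.5·0.8621·0.6273 = 22.484 kPa
Denominator = 19.1·3.5·sin21.8°·cos21.8° = 19.1·3.5·0.3714·0.9285 = 23.051 kPa
FS = 22.484 / 23.051 = 0.975

FS = 0.98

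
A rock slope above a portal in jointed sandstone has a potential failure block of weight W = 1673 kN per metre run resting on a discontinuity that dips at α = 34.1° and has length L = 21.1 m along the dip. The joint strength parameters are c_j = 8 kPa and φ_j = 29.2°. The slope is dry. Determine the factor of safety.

FS = 1.01

Resolving the block weight along and normal to the plane and applying the Mohr–Coulomb strength on the joint:
N' = W cosα = 1673·cos34.1° = 1385.3 kN/m
Driving force T = W sinα = 1673·sin34.1° = 937.9 kN/m
Resisting force R = c_j·L + N'·tanφ_j = 8·21.1 + 1385.3·tan29.2° = 168.8 + 774.2 = 943.0 kN/m
FS = R / T = 943.0 / 937.9 = 1.005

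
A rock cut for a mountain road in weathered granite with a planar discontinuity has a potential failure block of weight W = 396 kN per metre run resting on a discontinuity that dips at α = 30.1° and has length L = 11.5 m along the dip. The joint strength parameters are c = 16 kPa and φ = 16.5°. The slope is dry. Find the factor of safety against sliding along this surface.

FS = 1.44

Resolving the block weight along and normal to the plane and applying the Mohr–Coulomb strength on the joint:
N' = W cosα = 396·cos30.1° = 342.6 kN/m
Driving force T = W sinα = 396·sin30.1° = 198.6 kN/m
Resisting force R = c·L + N'·tanφ = 16·11.5 + 342.6·tan16.5° = 184.0 + 101.5 = 285.5 kN/m
FS = R / T = 285.5 / 198.6 = 1.437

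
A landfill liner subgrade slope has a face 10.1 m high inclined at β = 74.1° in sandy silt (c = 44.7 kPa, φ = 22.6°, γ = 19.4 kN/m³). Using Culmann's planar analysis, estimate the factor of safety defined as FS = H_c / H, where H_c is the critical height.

FS = 2.15

H_c = (4c/γ) · sinβ cosφ / [1 − cos(β − φ)]
    = (4·44.7/19.4) · sin74.1°·cos22.6° / [1 − cos51.5°]
    = 9.216 · 0.8879 / 0.3775 = 21.68 m
FS = H_c / H = 21.68 / 10.1 = 2.146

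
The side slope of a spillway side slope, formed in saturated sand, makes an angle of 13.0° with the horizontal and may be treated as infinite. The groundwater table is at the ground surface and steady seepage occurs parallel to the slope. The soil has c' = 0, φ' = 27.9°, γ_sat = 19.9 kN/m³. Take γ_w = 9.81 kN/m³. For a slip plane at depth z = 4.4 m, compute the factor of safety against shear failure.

FS = 1.16

With seepage parallel to the slope and the water table at the surface, the effective normal stress on the slip plane uses the buoyant unit weight γ' = γ_sat − γ_w while the driving shear stress uses γ_sat:
FS = [c' + γ' z cos²β tanφ'] / [γ_sat z sinβ cosβ]
(For c' = 0 this reduces to FS = (γ'/γ_sat)·tanφ'/tanβ.)
γ' = 19.9 − 9.81 = 10.09 kN/m³
Numerator = 0.0 + 10.09·4.4·cos²13.0°·tan27.9° = 0.0 + 10.09·4.4·0.9494·0.5295 = 22.317 kPa
Denominator = 19.9·4.4·sin13.0°·cos13.0° = 19.9·4.4·0.2250·0.9744 = 19.192 kPa
FS = 22.317 / 19.192 = 1.163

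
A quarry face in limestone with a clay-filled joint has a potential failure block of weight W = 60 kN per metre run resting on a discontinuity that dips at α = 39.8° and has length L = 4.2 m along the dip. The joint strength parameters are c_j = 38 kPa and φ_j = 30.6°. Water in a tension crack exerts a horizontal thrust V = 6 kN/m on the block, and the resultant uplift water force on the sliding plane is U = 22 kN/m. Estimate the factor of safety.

Resolving the block weight along and normal to the plane and applying the Mohr–Coulomb strength on the joint:
N' = W cosα − U − V sinα = 60·cos39.8° − 22 − 6·sin39.8° = 20.3 kN/m
Driving force T = W sinα + V cosα = 60·sin39.8° + 6·cos39.8° = 43.0 kN/m
Resisting force R = c_j·L + N'·tanφ_j = 38·4.2 + 20.3·tan30.6° = 159.6 + 12.0 = 171.6 kN/m
FS = R / T = 171.6 / 43.0 = 3.989

FS = 3.99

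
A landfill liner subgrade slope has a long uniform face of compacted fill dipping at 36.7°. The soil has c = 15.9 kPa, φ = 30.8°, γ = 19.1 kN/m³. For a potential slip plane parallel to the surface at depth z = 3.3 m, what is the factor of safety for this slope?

FS = 1.33

For an infinite slope with a slip plane parallel to the surface (no pore pressure): FS = [c + γz cos²β tanφ] / [γz sinβ cosβ].
γz = 19.1·3.3 = 63.03 kN/m²
Numerator = 15.9 + 63.03·cos²36.7°·tan30.8° = 15.9 + 63.03·0.6428·0.5961 = 40.054 kPa
Denominator = 63.03·sin36.7°·cos36.7° = 63.03·0.5976·0.8018 = 30.202 kPa
FS = 40.054 / 30.202 = 1.326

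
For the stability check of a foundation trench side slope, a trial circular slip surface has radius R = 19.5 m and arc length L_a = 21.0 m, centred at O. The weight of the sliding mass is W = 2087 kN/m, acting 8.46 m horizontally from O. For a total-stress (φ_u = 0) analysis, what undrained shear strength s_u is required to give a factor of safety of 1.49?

FS = s_u·L_a·R / (W·d), so s_u = FS·W·d / (L_a·R).
s_u = 1.49·2087·8.46 / (21.00·19.5) = 26307.5 / 409.50 = 64.24 kPa

s_u = 64.2 kPa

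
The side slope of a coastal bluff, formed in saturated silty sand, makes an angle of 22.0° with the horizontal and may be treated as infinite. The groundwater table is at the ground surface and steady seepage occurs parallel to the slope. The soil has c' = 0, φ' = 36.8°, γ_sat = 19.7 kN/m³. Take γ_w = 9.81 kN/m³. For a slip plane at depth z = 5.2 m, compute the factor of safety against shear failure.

With seepage parallel to the slope and the water table at the surface, the effective normal stress on the slip plane uses the buoyant unit weight γ' = γ_sat − γ_w while the driving shear stress uses γ_sat:
FS = [c' + γ' z cos²β tanφ'] / [γ_sat z sinβ cosβ]
(For c' = 0 this reduces to FS = (γ'/γ_sat)·tanφ'/tanβ.)
γ' = 19.7 − 9.81 = 9.89 kN/m³
Numerator = 0.0 + 9.89·5.2·cos²22.0°·tan36.8° = 0.0 + 9.89·5.2·0.8597·0.7481 = 33.074 kPa
Denominator = 19.7·5.2·sin22.0°·cos22.0° = 19.7·5.2·0.3746·0.9272 = 35.580 kPa
FS = 33.074 / 35.580 = 0.930

FS = 0.93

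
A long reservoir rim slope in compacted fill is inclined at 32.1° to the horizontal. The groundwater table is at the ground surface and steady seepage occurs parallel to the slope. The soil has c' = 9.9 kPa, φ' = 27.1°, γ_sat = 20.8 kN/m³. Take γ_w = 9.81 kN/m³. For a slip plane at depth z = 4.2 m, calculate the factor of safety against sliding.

With seepage parallel to the slope and the water table at the surface, the effective normal stress on the slip plane uses the buoyant unit weight γ' = γ_sat − γ_w while the driving shear stress uses γ_sat:
FS = [c' + γ' z cos²β tanφ'] / [γ_sat z sinβ cosβ]
γ' = 20.8 − 9.81 = 10.99 kN/m³
Numerator = 9.9 + 10.99·4.2·cos²32.1°·tan27.1° = 9.9 + 10.99·4.2·0.7176·0.5117 = 26.850 kPa
Denominator = 20.8·4.2·sin32.1°·cos32.1° = 20.8·4.2·0.5314·0.8471 = 39.326 kPa
FS = 26.850 / 39.326 = 0.683

FS = 0.68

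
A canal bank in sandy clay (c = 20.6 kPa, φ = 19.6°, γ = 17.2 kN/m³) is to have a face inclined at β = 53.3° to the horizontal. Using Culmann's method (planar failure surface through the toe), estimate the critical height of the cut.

H_c = 21.53 m

Culmann's analysis gives the critical failure plane at α_cr = (β + φ)/2 = (53.3 + 19.6)/2 = 36.5°, and the critical height
H_c = (4c/γ) · sinβ cosφ / [1 − cos(β − φ)]
    = (4·20.6/17.2) · sin53.3°·cos19.6° / [1 − cos(33.7°)]
    = 4.791 · 0.8018·0.9421 / [1 − 0.8320]
    = 4.791 · 0.7553 / 0.1680
    = 21.53 m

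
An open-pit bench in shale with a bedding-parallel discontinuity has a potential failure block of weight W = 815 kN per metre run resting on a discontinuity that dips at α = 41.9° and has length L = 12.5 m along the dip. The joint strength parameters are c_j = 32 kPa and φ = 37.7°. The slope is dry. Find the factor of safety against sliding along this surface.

Resolving the block weight along and normal to the plane and applying the Mohr–Coulomb strength on the joint:
N' = W cosα = 815·cos41.9° = 606.6 kN/m
Driving force T = W sinα = 815·sin41.9° = 544.3 kN/m
Resisting force R = c_j·L + N'·tanφ = 32·12.5 + 606.6·tan37.7° = 400.0 + 468.8 = 868.8 kN/m
FS = R / T = 868.8 / 544.3 = 1.596

FS = 1.60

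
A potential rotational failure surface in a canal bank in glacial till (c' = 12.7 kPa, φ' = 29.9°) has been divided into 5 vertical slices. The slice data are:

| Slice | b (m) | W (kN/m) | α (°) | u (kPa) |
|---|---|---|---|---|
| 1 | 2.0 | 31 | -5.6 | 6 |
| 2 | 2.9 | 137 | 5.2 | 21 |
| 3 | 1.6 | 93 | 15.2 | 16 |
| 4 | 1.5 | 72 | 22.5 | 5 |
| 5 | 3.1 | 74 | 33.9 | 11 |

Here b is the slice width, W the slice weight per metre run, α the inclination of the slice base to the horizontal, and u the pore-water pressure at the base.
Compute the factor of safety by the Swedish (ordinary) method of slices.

Ordinary method of slices: FS = Σ[c'·Δl_i + (W_i cosα_i − u_i·Δl_i)·tanφ'] / Σ W_i sinα_i, with Δl_i = b_i / cosα_i.
Slice 1: Δl = 2.0/cos(-5.6°) = 2.010 m; N'_1 = 31·cos(-5.6°) − 6·2.010 = 18.8; c'Δl = 25.52; W sinα = -3.0
Slice 2: Δl = 2.9/cos5.2° = 2.912 m; N'_2 = 137·cos5.2° − 21·2.912 = 75.3; c'Δl = 36.98; W sinα = 12.4
Slice 3: Δl = 1.6/cos15.2° = 1.658 m; N'_3 = 93·cos15.2° − 16·1.658 = 63.2; c'Δl = 21.06; W sinα = 24.4
Slice 4: Δl = 1.5/cos22.5° = 1.624 m; N'_4 = 72·cos22.5° − 5·1.624 = 58.4; c'Δl = 20.62; W sinα = 27.6
Slice 5: Δl = 3.1/cos33.9° = 3.735 m; N'_5 = 74·cos33.9° − 11·3.735 = 20.3; c'Δl = 47.43; W sinα = 41.3
Σc'Δl = 151.6 kN/m; ΣN' = 236.0 kN/m; ΣW sinα = 102.6 kN/m
Resisting = 151.6 + 236.0·tan29.9° = 151.6 + 135.7 = 287.3 kN/m
FS = 287.3 / 102.6 = 2.801

FS = 2.80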